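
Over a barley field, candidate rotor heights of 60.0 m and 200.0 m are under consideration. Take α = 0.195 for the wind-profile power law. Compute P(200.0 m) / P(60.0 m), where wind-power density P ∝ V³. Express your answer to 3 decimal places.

2.022

Speed ratio: V_B/V_A = (z_B/z_A)^α = (200.0/60.0)^0.195 = (3.3333)^0.195 = 1.26462
Power-density ratio: P_B/P_A = (V_B/V_A)³ = (1.26462)³ = 2.02248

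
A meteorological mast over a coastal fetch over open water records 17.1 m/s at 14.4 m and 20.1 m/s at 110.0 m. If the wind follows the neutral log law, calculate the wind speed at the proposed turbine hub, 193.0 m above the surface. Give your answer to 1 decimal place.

Log law: V ∝ ln(z/z₀). From the pair, with r = V₁/V₂ = 0.85075,
ln z₀ = (ln z₁ − r·ln z₂)/(1 − r) = (2.6672 − 0.85075×4.7005)/0.14925 = -8.9223 → z₀ = 0.0001334 m
V₃ = V₁ · ln(z₃/z₀)/ln(z₁/z₀) = 17.1 × 14.1850/11.5895 = 20.9295 m/s

20.9 m/s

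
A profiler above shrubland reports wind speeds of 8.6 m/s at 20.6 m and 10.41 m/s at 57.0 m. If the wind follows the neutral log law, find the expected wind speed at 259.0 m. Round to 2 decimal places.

Log law: V ∝ ln(z/z₀). From the pair, with r = V₁/V₂ = 0.82613,
ln z₀ = (ln z₁ − r·ln z₂)/(1 − r) = (3.0253 − 0.82613×4.0431)/0.17387 = -1.8105 → z₀ = 0.1636 m
V₃ = V₁ · ln(z₃/z₀)/ln(z₁/z₀) = 8.6 × 7.3673/4.8358 = 13.1021 m/s

13.10 m/s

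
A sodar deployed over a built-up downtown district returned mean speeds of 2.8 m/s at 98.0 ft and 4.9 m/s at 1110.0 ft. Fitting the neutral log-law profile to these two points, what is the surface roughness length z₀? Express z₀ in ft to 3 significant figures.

z₀ ≈ 3.85 ft

Log law: V(z) ∝ ln(z/z₀). With r = V₁/V₂ = 2.8/4.9 = 0.57143,
r · ln(z₂/z₀) = ln(z₁/z₀) ⇒ ln z₀ = (ln z₁ − r·ln z₂)/(1 − r)
ln z₀ = (4.58497 − 0.57143×7.01212) / 0.42857 = 1.3488
z₀ = exp(1.3488) = 3.853 ft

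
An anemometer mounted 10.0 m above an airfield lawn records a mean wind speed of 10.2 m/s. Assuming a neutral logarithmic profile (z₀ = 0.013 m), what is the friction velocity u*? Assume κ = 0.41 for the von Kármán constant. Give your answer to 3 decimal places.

u* ≈ 0.629 m/s

Log law: V(z) = (u*/κ) · ln(z/z₀) ⇒ u* = κ · V / ln(z/z₀)
u* = 0.41 × 10.2 / ln(10.0/0.013) = 0.41 × 10.2 / 6.6454
   = 4.1820 / 6.6454 = 0.6293 m/s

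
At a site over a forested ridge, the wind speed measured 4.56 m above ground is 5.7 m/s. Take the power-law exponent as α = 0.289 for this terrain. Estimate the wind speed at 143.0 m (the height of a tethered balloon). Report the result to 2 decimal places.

Power-law profile: V₂ = V₁ · (z₂/z₁)^α
V₂ = 5.7 × (143.0/4.56)^0.289 = 5.7 × (31.3596)^0.289
    = 5.7 × 2.7068 = 15.4286 m/s

15.43 m/s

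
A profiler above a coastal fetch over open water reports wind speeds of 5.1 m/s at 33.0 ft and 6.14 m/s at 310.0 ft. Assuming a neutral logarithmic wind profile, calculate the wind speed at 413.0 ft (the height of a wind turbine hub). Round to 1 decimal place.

Log law: V ∝ ln(z/z₀). From the pair, with r = V₁/V₂ = 0.83062,
ln z₀ = (ln z₁ − r·ln z₂)/(1 − r) = (3.4965 − 0.83062×5.7366)/0.16938 = -7.4884 → z₀ = 0.0005595 ft
V₃ = V₁ · ln(z₃/z₀)/ln(z₁/z₀) = 5.1 × 13.5119/10.9849 = 6.2732 m/s

6.3 m/s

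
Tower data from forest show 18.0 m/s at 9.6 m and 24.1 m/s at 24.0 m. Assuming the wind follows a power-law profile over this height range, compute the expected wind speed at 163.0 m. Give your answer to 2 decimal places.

44.36 m/s

First find α: α = ln(V₂/V₁)/ln(z₂/z₁) = ln(24.1/18.0)/ln(24.0/9.6) = 0.29184/0.91629 = 0.3185
Extrapolate from 24.0 m to 163.0 m: V₃ = 24.1 × (163.0/24.0)^0.3185 = 24.1 × 1.8407 = 44.3612 m/s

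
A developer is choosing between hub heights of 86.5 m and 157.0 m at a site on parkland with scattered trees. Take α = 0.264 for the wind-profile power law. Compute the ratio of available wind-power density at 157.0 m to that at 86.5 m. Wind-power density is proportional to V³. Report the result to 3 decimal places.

Speed ratio: V_B/V_A = (z_B/z_A)^α = (157.0/86.5)^0.264 = (1.8150)^0.264 = 1.17043
Power-density ratio: P_B/P_A = (V_B/V_A)³ = (1.17043)³ = 1.60338

1.603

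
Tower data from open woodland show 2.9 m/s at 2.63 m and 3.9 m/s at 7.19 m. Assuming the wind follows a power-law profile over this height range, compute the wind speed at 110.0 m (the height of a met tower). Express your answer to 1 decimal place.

8.7 m/s

First find α: α = ln(V₂/V₁)/ln(z₂/z₁) = ln(3.9/2.9)/ln(7.19/2.63) = 0.29627/1.00571 = 0.2946
Extrapolate from 7.19 m to 110.0 m: V₃ = 3.9 × (110.0/7.19)^0.2946 = 3.9 × 2.2335 = 8.7106 m/s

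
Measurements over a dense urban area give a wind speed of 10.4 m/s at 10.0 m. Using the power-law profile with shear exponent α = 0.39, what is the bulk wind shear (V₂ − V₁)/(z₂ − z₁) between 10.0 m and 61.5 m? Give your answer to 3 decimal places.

0.208 m/s/m

Power law: V₂ = V₁ · (z₂/z₁)^α = 10.4 × (6.1500)^0.39 = 21.1200 m/s
ΔV/Δz = (21.1200 − 10.4)/(61.5 − 10.0) = 10.7200/51.5000 = 0.20816 m/s/m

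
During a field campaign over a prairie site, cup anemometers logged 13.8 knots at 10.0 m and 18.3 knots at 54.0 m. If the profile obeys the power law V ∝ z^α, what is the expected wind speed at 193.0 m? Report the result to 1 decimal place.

First find α: α = ln(V₂/V₁)/ln(z₂/z₁) = ln(18.3/13.8)/ln(54.0/10.0) = 0.28223/1.68640 = 0.1674
Extrapolate from 54.0 m to 193.0 m: V₃ = 18.3 × (193.0/54.0)^0.1674 = 18.3 × 1.2376 = 22.6479 knots

22.6 knots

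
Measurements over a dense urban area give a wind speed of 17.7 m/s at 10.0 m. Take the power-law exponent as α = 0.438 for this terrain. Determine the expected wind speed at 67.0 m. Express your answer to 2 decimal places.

Power-law profile: V₂ = V₁ · (z₂/z₁)^α
V₂ = 17.7 × (67.0/10.0)^0.438 = 17.7 × (6.7000)^0.438
    = 17.7 × 2.3005 = 40.7187 m/s

40.72 m/s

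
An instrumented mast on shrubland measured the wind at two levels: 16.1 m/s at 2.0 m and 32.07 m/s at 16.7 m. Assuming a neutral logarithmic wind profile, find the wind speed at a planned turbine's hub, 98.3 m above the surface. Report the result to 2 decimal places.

Log law: V ∝ ln(z/z₀). From the pair, with r = V₁/V₂ = 0.50203,
ln z₀ = (ln z₁ − r·ln z₂)/(1 − r) = (0.6931 − 0.50203×2.8154)/0.49797 = -1.4464 → z₀ = 0.2354 m
V₃ = V₁ · ln(z₃/z₀)/ln(z₁/z₀) = 16.1 × 6.0344/2.1395 = 45.4089 m/s

45.41 m/s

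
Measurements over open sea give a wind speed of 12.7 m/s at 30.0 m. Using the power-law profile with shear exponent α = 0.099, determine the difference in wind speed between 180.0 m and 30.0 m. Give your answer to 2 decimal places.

2.46 m/s

Power law: V₂ = V₁ · (z₂/z₁)^α = 12.7 × (6.0000)^0.099 = 15.1649 m/s
ΔV = 15.1649 − 12.7 = 2.4649 m/s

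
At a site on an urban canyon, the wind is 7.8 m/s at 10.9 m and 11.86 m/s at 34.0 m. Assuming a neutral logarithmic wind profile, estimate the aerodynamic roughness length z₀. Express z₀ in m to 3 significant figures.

z₀ ≈ 1.23 m

Log law: V(z) ∝ ln(z/z₀). With r = V₁/V₂ = 7.8/11.86 = 0.65767,
r · ln(z₂/z₀) = ln(z₁/z₀) ⇒ ln z₀ = (ln z₁ − r·ln z₂)/(1 − r)
ln z₀ = (2.38876 − 0.65767×3.52636) / 0.34233 = 0.2032
z₀ = exp(0.2032) = 1.225 m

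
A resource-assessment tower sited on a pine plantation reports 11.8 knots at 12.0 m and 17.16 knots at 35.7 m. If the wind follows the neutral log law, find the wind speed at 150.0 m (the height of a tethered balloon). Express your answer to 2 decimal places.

24.22 knots

Log law: V ∝ ln(z/z₀). From the pair, with r = V₁/V₂ = 0.68765,
ln z₀ = (ln z₁ − r·ln z₂)/(1 − r) = (2.4849 − 0.68765×3.5752)/0.31235 = 0.0847 → z₀ = 1.088 m
V₃ = V₁ · ln(z₃/z₀)/ln(z₁/z₀) = 11.8 × 4.9259/2.4002 = 24.2173 knots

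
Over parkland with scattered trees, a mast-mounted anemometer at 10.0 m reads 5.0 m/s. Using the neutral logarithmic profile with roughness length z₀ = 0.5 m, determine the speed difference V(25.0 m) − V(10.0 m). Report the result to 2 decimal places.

1.53 m/s

Log law: V₂ = V₁ · ln(z₂/z₀)/ln(z₁/z₀) = 5.0 × 3.9120/2.9957 = 6.5293 m/s
ΔV = 6.5293 − 5.0 = 1.5293 m/s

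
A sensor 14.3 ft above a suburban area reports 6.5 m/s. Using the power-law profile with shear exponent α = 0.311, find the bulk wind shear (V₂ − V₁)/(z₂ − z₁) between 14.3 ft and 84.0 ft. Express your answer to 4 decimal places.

Power law: V₂ = V₁ · (z₂/z₁)^α = 6.5 × (5.8741)^0.311 = 11.2734 m/s
ΔV/Δz = (11.2734 − 6.5)/(84.0 − 14.3) = 4.7734/69.7000 = 0.06848 m/s/ft

0.0685 m/s/ft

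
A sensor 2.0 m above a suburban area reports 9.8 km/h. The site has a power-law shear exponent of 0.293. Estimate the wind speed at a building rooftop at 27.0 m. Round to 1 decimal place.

Power-law profile: V₂ = V₁ · (z₂/z₁)^α
V₂ = 9.8 × (27.0/2.0)^0.293 = 9.8 × (13.5000)^0.293
    = 9.8 × 2.1438 = 21.0094 km/h

21.0 km/h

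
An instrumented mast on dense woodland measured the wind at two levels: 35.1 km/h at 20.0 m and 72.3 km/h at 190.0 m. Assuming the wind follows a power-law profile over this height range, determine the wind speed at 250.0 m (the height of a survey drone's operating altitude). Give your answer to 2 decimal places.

78.96 km/h

First find α: α = ln(V₂/V₁)/ln(z₂/z₁) = ln(72.3/35.1)/ln(190.0/20.0) = 0.72262/2.25129 = 0.3210
Extrapolate from 190.0 m to 250.0 m: V₃ = 72.3 × (250.0/190.0)^0.3210 = 72.3 × 1.0921 = 78.9578 km/h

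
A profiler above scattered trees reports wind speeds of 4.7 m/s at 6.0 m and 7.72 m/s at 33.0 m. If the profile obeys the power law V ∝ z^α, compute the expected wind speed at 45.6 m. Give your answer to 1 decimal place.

8.5 m/s

First find α: α = ln(V₂/V₁)/ln(z₂/z₁) = ln(7.72/4.7)/ln(33.0/6.0) = 0.49625/1.70475 = 0.2911
Extrapolate from 33.0 m to 45.6 m: V₃ = 7.72 × (45.6/33.0)^0.2911 = 7.72 × 1.0987 = 8.4821 m/s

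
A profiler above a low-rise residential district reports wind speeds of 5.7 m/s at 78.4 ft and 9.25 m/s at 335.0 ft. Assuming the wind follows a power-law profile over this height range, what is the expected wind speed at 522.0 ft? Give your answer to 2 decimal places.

10.72 m/s

First find α: α = ln(V₂/V₁)/ln(z₂/z₁) = ln(9.25/5.7)/ln(335.0/78.4) = 0.48416/1.45231 = 0.3334
Extrapolate from 335.0 ft to 522.0 ft: V₃ = 9.25 × (522.0/335.0)^0.3334 = 9.25 × 1.1594 = 10.7240 m/s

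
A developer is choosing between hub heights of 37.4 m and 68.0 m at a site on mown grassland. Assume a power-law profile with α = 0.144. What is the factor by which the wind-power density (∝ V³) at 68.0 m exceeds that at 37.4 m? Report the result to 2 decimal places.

Speed ratio: V_B/V_A = (z_B/z_A)^α = (68.0/37.4)^0.144 = (1.8182)^0.144 = 1.08990
Power-density ratio: P_B/P_A = (V_B/V_A)³ = (1.08990)³ = 1.29468

1.29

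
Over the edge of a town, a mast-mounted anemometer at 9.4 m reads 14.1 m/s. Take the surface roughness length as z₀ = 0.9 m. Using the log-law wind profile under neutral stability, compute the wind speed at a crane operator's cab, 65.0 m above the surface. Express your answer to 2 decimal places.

Log law: V(z) ∝ ln(z/z₀), so V₂/V₁ = ln(z₂/z₀) / ln(z₁/z₀).
ln(65.0/0.9) = 4.2797, ln(9.4/0.9) = 2.3461
V₂ = 14.1 × 4.2797/2.3461 = 14.1 × 1.8242 = 25.7215 m/s

25.72 m/s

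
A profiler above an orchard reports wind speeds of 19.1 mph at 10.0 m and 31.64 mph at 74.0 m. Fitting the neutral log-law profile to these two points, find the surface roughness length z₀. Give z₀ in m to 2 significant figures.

z₀ ≈ 0.47 m

Log law: V(z) ∝ ln(z/z₀). With r = V₁/V₂ = 19.1/31.64 = 0.60367,
r · ln(z₂/z₀) = ln(z₁/z₀) ⇒ ln z₀ = (ln z₁ − r·ln z₂)/(1 − r)
ln z₀ = (2.30259 − 0.60367×4.30407) / 0.39633 = -0.7459
z₀ = exp(-0.7459) = 0.4743 m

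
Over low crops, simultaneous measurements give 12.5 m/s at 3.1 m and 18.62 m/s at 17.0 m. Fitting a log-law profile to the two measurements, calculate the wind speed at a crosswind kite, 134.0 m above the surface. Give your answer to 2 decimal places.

Log law: V ∝ ln(z/z₀). From the pair, with r = V₁/V₂ = 0.67132,
ln z₀ = (ln z₁ − r·ln z₂)/(1 − r) = (1.1314 − 0.67132×2.8332)/0.32868 = -2.3445 → z₀ = 0.09589 m
V₃ = V₁ · ln(z₃/z₀)/ln(z₁/z₀) = 12.5 × 7.2424/3.4759 = 26.0447 m/s

26.04 m/s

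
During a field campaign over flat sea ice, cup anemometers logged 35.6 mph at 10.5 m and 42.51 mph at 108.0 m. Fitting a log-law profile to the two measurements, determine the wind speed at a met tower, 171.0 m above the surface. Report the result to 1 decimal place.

43.9 mph

Log law: V ∝ ln(z/z₀). From the pair, with r = V₁/V₂ = 0.83745,
ln z₀ = (ln z₁ − r·ln z₂)/(1 − r) = (2.3514 − 0.83745×4.6821)/0.16255 = -9.6566 → z₀ = 0.00006400 m
V₃ = V₁ · ln(z₃/z₀)/ln(z₁/z₀) = 35.6 × 14.7982/12.0079 = 43.8724 mph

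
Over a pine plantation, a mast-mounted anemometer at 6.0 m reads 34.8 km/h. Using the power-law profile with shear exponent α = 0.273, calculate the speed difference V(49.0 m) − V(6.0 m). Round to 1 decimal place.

26.9 km/h

Power law: V₂ = V₁ · (z₂/z₁)^α = 34.8 × (8.1667)^0.273 = 61.7401 km/h
ΔV = 61.7401 − 34.8 = 26.9401 km/h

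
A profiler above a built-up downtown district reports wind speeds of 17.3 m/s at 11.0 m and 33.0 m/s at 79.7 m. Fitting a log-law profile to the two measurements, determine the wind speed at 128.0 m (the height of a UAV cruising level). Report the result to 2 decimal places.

Log law: V ∝ ln(z/z₀). From the pair, with r = V₁/V₂ = 0.52424,
ln z₀ = (ln z₁ − r·ln z₂)/(1 − r) = (2.3979 − 0.52424×4.3783)/0.47576 = 0.2157 → z₀ = 1.241 m
V₃ = V₁ · ln(z₃/z₀)/ln(z₁/z₀) = 17.3 × 4.6363/2.1822 = 36.7559 m/s

36.76 m/s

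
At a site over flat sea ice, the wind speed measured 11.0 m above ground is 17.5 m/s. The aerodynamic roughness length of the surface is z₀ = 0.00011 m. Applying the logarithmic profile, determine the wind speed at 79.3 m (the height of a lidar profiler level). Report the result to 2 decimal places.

20.50 m/s

Log law: V(z) ∝ ln(z/z₀), so V₂/V₁ = ln(z₂/z₀) / ln(z₁/z₀).
ln(79.3/0.00011) = 13.4883, ln(11.0/0.00011) = 11.5129
V₂ = 17.5 × 13.4883/11.5129 = 17.5 × 1.1716 = 20.5026 m/s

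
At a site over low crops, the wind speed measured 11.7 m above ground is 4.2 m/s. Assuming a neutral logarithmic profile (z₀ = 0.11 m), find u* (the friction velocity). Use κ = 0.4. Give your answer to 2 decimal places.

Log law: V(z) = (u*/κ) · ln(z/z₀) ⇒ u* = κ · V / ln(z/z₀)
u* = 0.4 × 4.2 / ln(11.7/0.11) = 0.4 × 4.2 / 4.6669
   = 1.6800 / 4.6669 = 0.3600 m/s

u* ≈ 0.36 m/s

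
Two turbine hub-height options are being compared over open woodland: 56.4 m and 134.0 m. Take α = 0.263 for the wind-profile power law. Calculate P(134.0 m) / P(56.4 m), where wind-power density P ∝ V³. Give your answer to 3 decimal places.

1.979

Speed ratio: V_B/V_A = (z_B/z_A)^α = (134.0/56.4)^0.263 = (2.3759)^0.263 = 1.25557
Power-density ratio: P_B/P_A = (V_B/V_A)³ = (1.25557)³ = 1.97937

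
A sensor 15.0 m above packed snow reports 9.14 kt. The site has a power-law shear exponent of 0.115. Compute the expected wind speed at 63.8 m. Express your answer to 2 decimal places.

Power-law profile: V₂ = V₁ · (z₂/z₁)^α
V₂ = 9.14 × (63.8/15.0)^0.115 = 9.14 × (4.2533)^0.115
    = 9.14 × 1.1811 = 10.7957 kt

10.80 kt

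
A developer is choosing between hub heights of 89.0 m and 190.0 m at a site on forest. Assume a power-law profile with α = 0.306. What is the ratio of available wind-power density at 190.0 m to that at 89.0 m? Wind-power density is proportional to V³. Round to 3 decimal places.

Speed ratio: V_B/V_A = (z_B/z_A)^α = (190.0/89.0)^0.306 = (2.1348)^0.306 = 1.26120
Power-density ratio: P_B/P_A = (V_B/V_A)³ = (1.26120)³ = 2.00611

2.006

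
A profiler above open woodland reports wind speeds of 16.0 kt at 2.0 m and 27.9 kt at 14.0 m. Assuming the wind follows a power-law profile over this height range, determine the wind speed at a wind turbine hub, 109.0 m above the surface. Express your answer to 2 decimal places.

First find α: α = ln(V₂/V₁)/ln(z₂/z₁) = ln(27.9/16.0)/ln(14.0/2.0) = 0.55604/1.94591 = 0.2857
Extrapolate from 14.0 m to 109.0 m: V₃ = 27.9 × (109.0/14.0)^0.2857 = 27.9 × 1.7976 = 50.1522 kt

50.15 kt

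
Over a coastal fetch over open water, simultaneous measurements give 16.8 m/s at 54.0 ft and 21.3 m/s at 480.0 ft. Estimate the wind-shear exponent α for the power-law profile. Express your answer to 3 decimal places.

α ≈ 0.109

Power law: V₂/V₁ = (z₂/z₁)^α ⇒ α = ln(V₂/V₁) / ln(z₂/z₁)
α = ln(21.3/16.8) / ln(480.0/54.0) = ln(1.2679) / ln(8.8889)
  = 0.23733 / 2.18480 = 0.10863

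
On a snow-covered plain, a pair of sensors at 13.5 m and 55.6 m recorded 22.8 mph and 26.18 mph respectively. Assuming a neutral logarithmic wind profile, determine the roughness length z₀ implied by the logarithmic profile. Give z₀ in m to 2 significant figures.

Log law: V(z) ∝ ln(z/z₀). With r = V₁/V₂ = 22.8/26.18 = 0.87089,
r · ln(z₂/z₀) = ln(z₁/z₀) ⇒ ln z₀ = (ln z₁ − r·ln z₂)/(1 − r)
ln z₀ = (2.60269 − 0.87089×4.01818) / 0.12911 = -6.9456
z₀ = exp(-6.9456) = 0.0009629 m

z₀ ≈ 0.00096 m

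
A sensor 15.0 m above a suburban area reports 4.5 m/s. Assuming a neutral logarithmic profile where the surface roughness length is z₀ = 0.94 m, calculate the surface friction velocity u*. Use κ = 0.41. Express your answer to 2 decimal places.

u* ≈ 0.67 m/s

Log law: V(z) = (u*/κ) · ln(z/z₀) ⇒ u* = κ · V / ln(z/z₀)
u* = 0.41 × 4.5 / ln(15.0/0.94) = 0.41 × 4.5 / 2.7699
   = 1.8450 / 2.7699 = 0.6661 m/s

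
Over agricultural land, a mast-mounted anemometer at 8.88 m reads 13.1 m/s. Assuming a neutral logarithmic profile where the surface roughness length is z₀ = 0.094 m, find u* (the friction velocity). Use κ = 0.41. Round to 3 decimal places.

Log law: V(z) = (u*/κ) · ln(z/z₀) ⇒ u* = κ · V / ln(z/z₀)
u* = 0.41 × 13.1 / ln(8.88/0.094) = 0.41 × 13.1 / 4.5483
   = 5.3710 / 4.5483 = 1.1809 m/s

u* ≈ 1.181 m/s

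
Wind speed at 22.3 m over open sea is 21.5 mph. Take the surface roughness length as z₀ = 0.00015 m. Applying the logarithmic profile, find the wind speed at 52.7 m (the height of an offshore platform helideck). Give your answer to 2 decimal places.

23.05 mph

Log law: V(z) ∝ ln(z/z₀), so V₂/V₁ = ln(z₂/z₀) / ln(z₁/z₀).
ln(52.7/0.00015) = 12.7695, ln(22.3/0.00015) = 11.9095
V₂ = 21.5 × 12.7695/11.9095 = 21.5 × 1.0722 = 23.0526 mph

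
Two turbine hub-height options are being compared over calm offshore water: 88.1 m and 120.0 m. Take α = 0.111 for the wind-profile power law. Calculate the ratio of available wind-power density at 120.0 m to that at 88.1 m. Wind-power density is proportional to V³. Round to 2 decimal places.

Speed ratio: V_B/V_A = (z_B/z_A)^α = (120.0/88.1)^0.111 = (1.3621)^0.111 = 1.03490
Power-density ratio: P_B/P_A = (V_B/V_A)³ = (1.03490)³ = 1.10838

1.11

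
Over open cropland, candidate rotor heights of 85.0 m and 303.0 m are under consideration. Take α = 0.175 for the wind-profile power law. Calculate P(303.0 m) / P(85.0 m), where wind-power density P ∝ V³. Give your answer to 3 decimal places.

1.949

Speed ratio: V_B/V_A = (z_B/z_A)^α = (303.0/85.0)^0.175 = (3.5647)^0.175 = 1.24912
Power-density ratio: P_B/P_A = (V_B/V_A)³ = (1.24912)³ = 1.94900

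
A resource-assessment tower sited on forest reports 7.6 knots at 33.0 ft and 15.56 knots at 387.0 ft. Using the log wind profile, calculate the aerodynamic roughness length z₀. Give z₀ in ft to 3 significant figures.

z₀ ≈ 3.15 ft

Log law: V(z) ∝ ln(z/z₀). With r = V₁/V₂ = 7.6/15.56 = 0.48843,
r · ln(z₂/z₀) = ln(z₁/z₀) ⇒ ln z₀ = (ln z₁ − r·ln z₂)/(1 − r)
ln z₀ = (3.49651 − 0.48843×5.95842) / 0.51157 = 1.1459
z₀ = exp(1.1459) = 3.145 ft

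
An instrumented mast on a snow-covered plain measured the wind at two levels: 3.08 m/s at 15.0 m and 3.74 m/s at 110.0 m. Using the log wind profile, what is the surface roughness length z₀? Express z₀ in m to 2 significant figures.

z₀ ≈ 0.0014 m

Log law: V(z) ∝ ln(z/z₀). With r = V₁/V₂ = 3.08/3.74 = 0.82353,
r · ln(z₂/z₀) = ln(z₁/z₀) ⇒ ln z₀ = (ln z₁ − r·ln z₂)/(1 − r)
ln z₀ = (2.70805 − 0.82353×4.70048) / 0.17647 = -6.5900
z₀ = exp(-6.5900) = 0.001374 m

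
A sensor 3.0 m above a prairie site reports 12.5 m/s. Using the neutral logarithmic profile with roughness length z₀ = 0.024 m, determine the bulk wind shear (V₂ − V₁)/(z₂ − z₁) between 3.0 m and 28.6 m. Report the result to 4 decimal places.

0.2280 m/s/m

Log law: V₂ = V₁ · ln(z₂/z₀)/ln(z₁/z₀) = 12.5 × 7.0831/4.8283 = 18.3374 m/s
ΔV/Δz = (18.3374 − 12.5)/(28.6 − 3.0) = 5.8374/25.6000 = 0.22802 m/s/m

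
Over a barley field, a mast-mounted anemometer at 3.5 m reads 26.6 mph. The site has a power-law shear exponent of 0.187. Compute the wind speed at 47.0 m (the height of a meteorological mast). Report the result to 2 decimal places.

43.23 mph

Power-law profile: V₂ = V₁ · (z₂/z₁)^α
V₂ = 26.6 × (47.0/3.5)^0.187 = 26.6 × (13.4286)^0.187
    = 26.6 × 1.6253 = 43.2338 mph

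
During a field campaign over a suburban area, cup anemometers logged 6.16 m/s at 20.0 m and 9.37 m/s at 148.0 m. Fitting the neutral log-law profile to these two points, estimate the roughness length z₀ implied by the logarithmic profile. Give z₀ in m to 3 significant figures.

z₀ ≈ 0.430 m

Log law: V(z) ∝ ln(z/z₀). With r = V₁/V₂ = 6.16/9.37 = 0.65742,
r · ln(z₂/z₀) = ln(z₁/z₀) ⇒ ln z₀ = (ln z₁ − r·ln z₂)/(1 − r)
ln z₀ = (2.99573 − 0.65742×4.99721) / 0.34258 = -0.8451
z₀ = exp(-0.8451) = 0.4295 m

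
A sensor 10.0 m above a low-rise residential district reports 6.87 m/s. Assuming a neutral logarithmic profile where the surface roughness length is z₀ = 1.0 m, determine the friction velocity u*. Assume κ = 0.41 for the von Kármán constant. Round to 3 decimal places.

Log law: V(z) = (u*/κ) · ln(z/z₀) ⇒ u* = κ · V / ln(z/z₀)
u* = 0.41 × 6.87 / ln(10.0/1.0) = 0.41 × 6.87 / 2.3026
   = 2.8167 / 2.3026 = 1.2233 m/s

u* ≈ 1.223 m/s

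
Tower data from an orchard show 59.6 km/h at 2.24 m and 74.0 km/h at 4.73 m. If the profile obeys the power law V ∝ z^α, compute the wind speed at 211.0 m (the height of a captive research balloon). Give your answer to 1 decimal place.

First find α: α = ln(V₂/V₁)/ln(z₂/z₁) = ln(74.0/59.6)/ln(4.73/2.24) = 0.21641/0.74745 = 0.2895
Extrapolate from 4.73 m to 211.0 m: V₃ = 74.0 × (211.0/4.73)^0.2895 = 74.0 × 3.0030 = 222.2234 km/h

222.2 km/h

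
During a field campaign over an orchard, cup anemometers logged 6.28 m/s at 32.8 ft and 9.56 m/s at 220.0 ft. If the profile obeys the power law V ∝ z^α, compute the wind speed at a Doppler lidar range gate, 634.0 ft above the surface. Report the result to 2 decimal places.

First find α: α = ln(V₂/V₁)/ln(z₂/z₁) = ln(9.56/6.28)/ln(220.0/32.8) = 0.42022/1.90320 = 0.2208
Extrapolate from 220.0 ft to 634.0 ft: V₃ = 9.56 × (634.0/220.0)^0.2208 = 9.56 × 1.2633 = 12.0768 m/s

12.08 m/s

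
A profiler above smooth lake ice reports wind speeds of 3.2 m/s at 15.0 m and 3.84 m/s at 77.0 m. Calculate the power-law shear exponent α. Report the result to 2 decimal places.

Power law: V₂/V₁ = (z₂/z₁)^α ⇒ α = ln(V₂/V₁) / ln(z₂/z₁)
α = ln(3.84/3.2) / ln(77.0/15.0) = ln(1.2000) / ln(5.1333)
  = 0.18232 / 1.63576 = 0.11146

α ≈ 0.11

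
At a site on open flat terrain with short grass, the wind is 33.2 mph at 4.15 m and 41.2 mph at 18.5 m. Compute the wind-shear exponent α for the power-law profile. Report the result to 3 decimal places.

Power law: V₂/V₁ = (z₂/z₁)^α ⇒ α = ln(V₂/V₁) / ln(z₂/z₁)
α = ln(41.2/33.2) / ln(18.5/4.15) = ln(1.2410) / ln(4.4578)
  = 0.21589 / 1.49466 = 0.14444

α ≈ 0.144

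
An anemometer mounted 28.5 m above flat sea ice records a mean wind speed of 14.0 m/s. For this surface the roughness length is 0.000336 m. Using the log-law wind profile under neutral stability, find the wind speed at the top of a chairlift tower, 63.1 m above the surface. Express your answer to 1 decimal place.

15.0 m/s

Log law: V(z) ∝ ln(z/z₀), so V₂/V₁ = ln(z₂/z₀) / ln(z₁/z₀).
ln(63.1/0.000336) = 12.1431, ln(28.5/0.000336) = 11.3483
V₂ = 14.0 × 12.1431/11.3483 = 14.0 × 1.0700 = 14.9805 m/s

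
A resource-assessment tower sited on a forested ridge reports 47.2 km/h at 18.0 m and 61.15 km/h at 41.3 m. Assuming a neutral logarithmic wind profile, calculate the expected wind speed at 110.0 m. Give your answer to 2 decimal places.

Log law: V ∝ ln(z/z₀). From the pair, with r = V₁/V₂ = 0.77187,
ln z₀ = (ln z₁ − r·ln z₂)/(1 − r) = (2.8904 − 0.77187×3.7209)/0.22813 = 0.0804 → z₀ = 1.084 m
V₃ = V₁ · ln(z₃/z₀)/ln(z₁/z₀) = 47.2 × 4.6201/2.8100 = 77.6049 km/h

77.60 km/h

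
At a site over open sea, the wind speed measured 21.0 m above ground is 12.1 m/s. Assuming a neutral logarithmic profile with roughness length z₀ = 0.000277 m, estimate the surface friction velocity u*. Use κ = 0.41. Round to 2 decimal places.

u* ≈ 0.44 m/s

Log law: V(z) = (u*/κ) · ln(z/z₀) ⇒ u* = κ · V / ln(z/z₀)
u* = 0.41 × 12.1 / ln(21.0/0.000277) = 0.41 × 12.1 / 11.2360
   = 4.9610 / 11.2360 = 0.4415 m/s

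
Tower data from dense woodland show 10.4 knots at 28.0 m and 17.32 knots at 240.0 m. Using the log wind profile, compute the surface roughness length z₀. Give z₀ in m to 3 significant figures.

z₀ ≈ 1.11 m

Log law: V(z) ∝ ln(z/z₀). With r = V₁/V₂ = 10.4/17.32 = 0.60046,
r · ln(z₂/z₀) = ln(z₁/z₀) ⇒ ln z₀ = (ln z₁ − r·ln z₂)/(1 − r)
ln z₀ = (3.33220 − 0.60046×5.48064) / 0.39954 = 0.1033
z₀ = exp(0.1033) = 1.109 m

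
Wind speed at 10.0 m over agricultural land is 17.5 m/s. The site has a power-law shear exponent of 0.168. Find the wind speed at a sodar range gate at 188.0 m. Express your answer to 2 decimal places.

28.65 m/s

Power-law profile: V₂ = V₁ · (z₂/z₁)^α
V₂ = 17.5 × (188.0/10.0)^0.168 = 17.5 × (18.8000)^0.168
    = 17.5 × 1.6370 = 28.6481 m/s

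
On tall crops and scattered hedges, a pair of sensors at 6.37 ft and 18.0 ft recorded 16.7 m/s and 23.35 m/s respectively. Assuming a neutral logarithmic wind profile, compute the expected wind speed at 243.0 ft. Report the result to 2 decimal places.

Log law: V ∝ ln(z/z₀). From the pair, with r = V₁/V₂ = 0.71520,
ln z₀ = (ln z₁ − r·ln z₂)/(1 − r) = (1.8516 − 0.71520×2.8904)/0.28480 = -0.7570 → z₀ = 0.4690 ft
V₃ = V₁ · ln(z₃/z₀)/ln(z₁/z₀) = 16.7 × 6.2501/2.6086 = 40.0119 m/s

40.01 m/s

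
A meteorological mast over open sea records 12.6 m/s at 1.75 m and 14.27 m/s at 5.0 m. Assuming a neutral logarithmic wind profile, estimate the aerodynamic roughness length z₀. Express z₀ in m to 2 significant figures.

Log law: V(z) ∝ ln(z/z₀). With r = V₁/V₂ = 12.6/14.27 = 0.88297,
r · ln(z₂/z₀) = ln(z₁/z₀) ⇒ ln z₀ = (ln z₁ − r·ln z₂)/(1 − r)
ln z₀ = (0.55962 − 0.88297×1.60944) / 0.11703 = -7.3612
z₀ = exp(-7.3612) = 0.0006354 m

z₀ ≈ 0.00064 m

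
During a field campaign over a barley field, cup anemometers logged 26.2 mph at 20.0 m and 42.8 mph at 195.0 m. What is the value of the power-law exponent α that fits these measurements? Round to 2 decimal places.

Power law: V₂/V₁ = (z₂/z₁)^α ⇒ α = ln(V₂/V₁) / ln(z₂/z₁)
α = ln(42.8/26.2) / ln(195.0/20.0) = ln(1.6336) / ln(9.7500)
  = 0.49078 / 2.27727 = 0.21551

α ≈ 0.22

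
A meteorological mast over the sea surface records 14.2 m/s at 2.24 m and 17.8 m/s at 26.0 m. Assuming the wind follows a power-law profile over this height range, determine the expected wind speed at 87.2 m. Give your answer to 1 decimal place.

First find α: α = ln(V₂/V₁)/ln(z₂/z₁) = ln(17.8/14.2)/ln(26.0/2.24) = 0.22596/2.45162 = 0.0922
Extrapolate from 26.0 m to 87.2 m: V₃ = 17.8 × (87.2/26.0)^0.0922 = 17.8 × 1.1180 = 19.9002 m/s

19.9 m/s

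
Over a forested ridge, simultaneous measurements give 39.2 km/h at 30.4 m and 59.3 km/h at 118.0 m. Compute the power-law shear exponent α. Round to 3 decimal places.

α ≈ 0.305

Power law: V₂/V₁ = (z₂/z₁)^α ⇒ α = ln(V₂/V₁) / ln(z₂/z₁)
α = ln(59.3/39.2) / ln(118.0/30.4) = ln(1.5128) / ln(3.8816)
  = 0.41393 / 1.35624 = 0.30521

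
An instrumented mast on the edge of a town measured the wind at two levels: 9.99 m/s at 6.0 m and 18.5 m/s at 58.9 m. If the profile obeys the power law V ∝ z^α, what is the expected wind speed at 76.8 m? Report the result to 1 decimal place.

19.9 m/s

First find α: α = ln(V₂/V₁)/ln(z₂/z₁) = ln(18.5/9.99)/ln(58.9/6.0) = 0.61619/2.28408 = 0.2698
Extrapolate from 58.9 m to 76.8 m: V₃ = 18.5 × (76.8/58.9)^0.2698 = 18.5 × 1.0742 = 19.8729 m/s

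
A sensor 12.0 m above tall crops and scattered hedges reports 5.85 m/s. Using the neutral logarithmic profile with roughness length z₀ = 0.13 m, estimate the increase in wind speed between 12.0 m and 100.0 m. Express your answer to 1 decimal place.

Log law: V₂ = V₁ · ln(z₂/z₀)/ln(z₁/z₀) = 5.85 × 6.6454/4.5251 = 8.5910 m/s
ΔV = 8.5910 − 5.85 = 2.7410 m/s

2.7 m/s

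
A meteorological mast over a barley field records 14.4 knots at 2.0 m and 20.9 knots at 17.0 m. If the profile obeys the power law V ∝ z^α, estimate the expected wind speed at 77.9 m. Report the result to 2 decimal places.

First find α: α = ln(V₂/V₁)/ln(z₂/z₁) = ln(20.9/14.4)/ln(17.0/2.0) = 0.37252/2.14007 = 0.1741
Extrapolate from 17.0 m to 77.9 m: V₃ = 20.9 × (77.9/17.0)^0.1741 = 20.9 × 1.3034 = 27.2409 knots

27.24 knots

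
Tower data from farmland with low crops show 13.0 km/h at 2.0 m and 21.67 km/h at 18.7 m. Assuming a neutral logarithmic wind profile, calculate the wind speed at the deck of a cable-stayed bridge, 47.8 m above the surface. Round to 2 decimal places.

Log law: V ∝ ln(z/z₀). From the pair, with r = V₁/V₂ = 0.59991,
ln z₀ = (ln z₁ − r·ln z₂)/(1 − r) = (0.6931 − 0.59991×2.9285)/0.40009 = -2.6586 → z₀ = 0.07004 m
V₃ = V₁ · ln(z₃/z₀)/ln(z₁/z₀) = 13.0 × 6.5257/3.3518 = 25.3100 km/h

25.31 km/h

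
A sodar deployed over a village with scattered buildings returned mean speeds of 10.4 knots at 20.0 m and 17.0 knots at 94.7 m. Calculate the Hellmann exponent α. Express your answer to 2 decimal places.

Power law: V₂/V₁ = (z₂/z₁)^α ⇒ α = ln(V₂/V₁) / ln(z₂/z₁)
α = ln(17.0/10.4) / ln(94.7/20.0) = ln(1.6346) / ln(4.7350)
  = 0.49141 / 1.55498 = 0.31602

α ≈ 0.32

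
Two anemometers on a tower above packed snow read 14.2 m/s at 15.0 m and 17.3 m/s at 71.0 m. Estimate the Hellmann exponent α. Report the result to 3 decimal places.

α ≈ 0.127

Power law: V₂/V₁ = (z₂/z₁)^α ⇒ α = ln(V₂/V₁) / ln(z₂/z₁)
α = ln(17.3/14.2) / ln(71.0/15.0) = ln(1.2183) / ln(4.7333)
  = 0.19746 / 1.55463 = 0.12702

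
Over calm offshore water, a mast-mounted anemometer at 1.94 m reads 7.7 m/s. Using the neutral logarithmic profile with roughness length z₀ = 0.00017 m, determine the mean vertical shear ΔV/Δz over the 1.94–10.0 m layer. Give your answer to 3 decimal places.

0.168 m/s/m

Log law: V₂ = V₁ · ln(z₂/z₀)/ln(z₁/z₀) = 7.7 × 10.9823/9.3424 = 9.0516 m/s
ΔV/Δz = (9.0516 − 7.7)/(10.0 − 1.94) = 1.3516/8.0600 = 0.16769 m/s/m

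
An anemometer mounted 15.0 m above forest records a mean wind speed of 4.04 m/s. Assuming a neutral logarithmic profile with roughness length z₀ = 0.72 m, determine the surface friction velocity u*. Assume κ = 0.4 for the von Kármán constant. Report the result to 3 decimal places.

u* ≈ 0.532 m/s

Log law: V(z) = (u*/κ) · ln(z/z₀) ⇒ u* = κ · V / ln(z/z₀)
u* = 0.4 × 4.04 / ln(15.0/0.72) = 0.4 × 4.04 / 3.0366
   = 1.6160 / 3.0366 = 0.5322 m/s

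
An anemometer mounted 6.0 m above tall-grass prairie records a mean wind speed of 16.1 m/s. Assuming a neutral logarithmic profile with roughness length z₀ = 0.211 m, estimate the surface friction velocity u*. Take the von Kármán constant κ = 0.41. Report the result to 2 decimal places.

Log law: V(z) = (u*/κ) · ln(z/z₀) ⇒ u* = κ · V / ln(z/z₀)
u* = 0.41 × 16.1 / ln(6.0/0.211) = 0.41 × 16.1 / 3.3477
   = 6.6010 / 3.3477 = 1.9718 m/s

u* ≈ 1.97 m/s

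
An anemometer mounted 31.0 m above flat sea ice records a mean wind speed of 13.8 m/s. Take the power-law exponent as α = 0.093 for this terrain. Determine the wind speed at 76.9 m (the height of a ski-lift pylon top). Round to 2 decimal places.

Power-law profile: V₂ = V₁ · (z₂/z₁)^α
V₂ = 13.8 × (76.9/31.0)^0.093 = 13.8 × (2.4806)^0.093
    = 13.8 × 1.0882 = 15.0167 m/s

15.02 m/s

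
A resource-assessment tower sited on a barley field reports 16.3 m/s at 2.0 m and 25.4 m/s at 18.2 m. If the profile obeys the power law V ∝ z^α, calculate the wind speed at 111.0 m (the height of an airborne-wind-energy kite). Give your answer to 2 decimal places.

36.52 m/s

First find α: α = ln(V₂/V₁)/ln(z₂/z₁) = ln(25.4/16.3)/ln(18.2/2.0) = 0.44358/2.20827 = 0.2009
Extrapolate from 18.2 m to 111.0 m: V₃ = 25.4 × (111.0/18.2)^0.2009 = 25.4 × 1.4379 = 36.5233 m/s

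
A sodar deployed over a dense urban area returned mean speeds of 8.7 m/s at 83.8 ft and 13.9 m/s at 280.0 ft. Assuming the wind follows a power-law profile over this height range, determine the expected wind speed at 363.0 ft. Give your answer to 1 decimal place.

15.4 m/s

First find α: α = ln(V₂/V₁)/ln(z₂/z₁) = ln(13.9/8.7)/ln(280.0/83.8) = 0.46857/1.20636 = 0.3884
Extrapolate from 280.0 ft to 363.0 ft: V₃ = 13.9 × (363.0/280.0)^0.3884 = 13.9 × 1.1061 = 15.3747 m/s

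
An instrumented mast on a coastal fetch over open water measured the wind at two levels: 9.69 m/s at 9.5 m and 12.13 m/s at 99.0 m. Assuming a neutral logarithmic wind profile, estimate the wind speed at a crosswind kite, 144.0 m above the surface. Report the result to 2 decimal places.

12.52 m/s

Log law: V ∝ ln(z/z₀). From the pair, with r = V₁/V₂ = 0.79885,
ln z₀ = (ln z₁ − r·ln z₂)/(1 − r) = (2.2513 − 0.79885×4.5951)/0.20115 = -7.0568 → z₀ = 0.0008615 m
V₃ = V₁ · ln(z₃/z₀)/ln(z₁/z₀) = 9.69 × 12.0266/9.3081 = 12.5201 m/s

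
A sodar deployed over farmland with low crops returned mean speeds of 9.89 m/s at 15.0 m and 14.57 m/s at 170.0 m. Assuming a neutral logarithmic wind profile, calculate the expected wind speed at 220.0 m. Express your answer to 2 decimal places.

15.07 m/s

Log law: V ∝ ln(z/z₀). From the pair, with r = V₁/V₂ = 0.67879,
ln z₀ = (ln z₁ − r·ln z₂)/(1 − r) = (2.7081 − 0.67879×5.1358)/0.32121 = -2.4224 → z₀ = 0.08871 m
V₃ = V₁ · ln(z₃/z₀)/ln(z₁/z₀) = 9.89 × 7.8160/5.1304 = 15.0670 m/s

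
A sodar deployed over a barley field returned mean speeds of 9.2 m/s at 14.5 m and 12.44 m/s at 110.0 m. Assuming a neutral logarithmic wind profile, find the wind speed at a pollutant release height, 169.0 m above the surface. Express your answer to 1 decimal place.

Log law: V ∝ ln(z/z₀). From the pair, with r = V₁/V₂ = 0.73955,
ln z₀ = (ln z₁ − r·ln z₂)/(1 − r) = (2.6741 − 0.73955×4.7005)/0.26045 = -3.0796 → z₀ = 0.04598 m
V₃ = V₁ · ln(z₃/z₀)/ln(z₁/z₀) = 9.2 × 8.2095/5.7538 = 13.1266 m/s

13.1 m/s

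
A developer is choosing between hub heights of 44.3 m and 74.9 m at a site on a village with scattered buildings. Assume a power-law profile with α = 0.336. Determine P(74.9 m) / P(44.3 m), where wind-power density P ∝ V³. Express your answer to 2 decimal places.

Speed ratio: V_B/V_A = (z_B/z_A)^α = (74.9/44.3)^0.336 = (1.6907)^0.336 = 1.19298
Power-density ratio: P_B/P_A = (V_B/V_A)³ = (1.19298)³ = 1.69786

1.70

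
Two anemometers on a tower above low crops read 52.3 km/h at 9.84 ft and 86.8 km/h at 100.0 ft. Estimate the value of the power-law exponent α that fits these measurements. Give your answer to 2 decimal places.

Power law: V₂/V₁ = (z₂/z₁)^α ⇒ α = ln(V₂/V₁) / ln(z₂/z₁)
α = ln(86.8/52.3) / ln(100.0/9.84) = ln(1.6597) / ln(10.1626)
  = 0.50661 / 2.31871 = 0.21849

α ≈ 0.22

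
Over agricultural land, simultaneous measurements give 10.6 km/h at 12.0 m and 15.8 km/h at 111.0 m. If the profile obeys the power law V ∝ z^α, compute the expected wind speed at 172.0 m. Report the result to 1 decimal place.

17.1 km/h

First find α: α = ln(V₂/V₁)/ln(z₂/z₁) = ln(15.8/10.6)/ln(111.0/12.0) = 0.39916/2.22462 = 0.1794
Extrapolate from 111.0 m to 172.0 m: V₃ = 15.8 × (172.0/111.0)^0.1794 = 15.8 × 1.0818 = 17.0917 km/h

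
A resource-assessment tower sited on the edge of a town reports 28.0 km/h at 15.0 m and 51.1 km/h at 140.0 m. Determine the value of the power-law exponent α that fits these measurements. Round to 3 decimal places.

α ≈ 0.269

Power law: V₂/V₁ = (z₂/z₁)^α ⇒ α = ln(V₂/V₁) / ln(z₂/z₁)
α = ln(51.1/28.0) / ln(140.0/15.0) = ln(1.8250) / ln(9.3333)
  = 0.60158 / 2.23359 = 0.26933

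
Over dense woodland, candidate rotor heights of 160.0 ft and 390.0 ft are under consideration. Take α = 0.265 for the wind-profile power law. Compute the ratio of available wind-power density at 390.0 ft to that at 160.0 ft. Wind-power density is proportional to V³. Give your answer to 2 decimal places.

2.03

Speed ratio: V_B/V_A = (z_B/z_A)^α = (390.0/160.0)^0.265 = (2.4375)^0.265 = 1.26631
Power-density ratio: P_B/P_A = (V_B/V_A)³ = (1.26631)³ = 2.03058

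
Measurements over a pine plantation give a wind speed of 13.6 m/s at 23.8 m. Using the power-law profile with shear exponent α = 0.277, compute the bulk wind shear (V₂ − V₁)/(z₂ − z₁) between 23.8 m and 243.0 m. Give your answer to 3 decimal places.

0.056 m/s/m

Power law: V₂ = V₁ · (z₂/z₁)^α = 13.6 × (10.2101)^0.277 = 25.8845 m/s
ΔV/Δz = (25.8845 − 13.6)/(243.0 − 23.8) = 12.2845/219.2000 = 0.05604 m/s/m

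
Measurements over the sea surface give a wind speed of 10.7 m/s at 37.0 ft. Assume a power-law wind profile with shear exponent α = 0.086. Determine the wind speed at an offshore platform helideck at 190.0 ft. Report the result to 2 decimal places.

12.32 m/s

Power-law profile: V₂ = V₁ · (z₂/z₁)^α
V₂ = 10.7 × (190.0/37.0)^0.086 = 10.7 × (5.1351)^0.086
    = 10.7 × 1.1511 = 12.3166 m/s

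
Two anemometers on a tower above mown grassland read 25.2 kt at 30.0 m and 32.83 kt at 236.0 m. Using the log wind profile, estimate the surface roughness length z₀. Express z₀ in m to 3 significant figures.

Log law: V(z) ∝ ln(z/z₀). With r = V₁/V₂ = 25.2/32.83 = 0.76759,
r · ln(z₂/z₀) = ln(z₁/z₀) ⇒ ln z₀ = (ln z₁ − r·ln z₂)/(1 − r)
ln z₀ = (3.40120 − 0.76759×5.46383) / 0.23241 = -3.4112
z₀ = exp(-3.4112) = 0.03300 m

z₀ ≈ 0.0330 m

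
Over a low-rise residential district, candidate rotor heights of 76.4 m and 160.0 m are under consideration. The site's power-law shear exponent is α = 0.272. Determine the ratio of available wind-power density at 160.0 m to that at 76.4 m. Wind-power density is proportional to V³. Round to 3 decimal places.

Speed ratio: V_B/V_A = (z_B/z_A)^α = (160.0/76.4)^0.272 = (2.0942)^0.272 = 1.22270
Power-density ratio: P_B/P_A = (V_B/V_A)³ = (1.22270)³ = 1.82792

1.828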